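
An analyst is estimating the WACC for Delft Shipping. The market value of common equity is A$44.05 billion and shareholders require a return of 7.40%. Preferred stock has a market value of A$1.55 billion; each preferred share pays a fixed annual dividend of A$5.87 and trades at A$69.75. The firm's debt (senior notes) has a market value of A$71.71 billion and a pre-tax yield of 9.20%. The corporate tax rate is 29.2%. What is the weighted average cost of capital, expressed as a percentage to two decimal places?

6.87%

Cost of preferred: Rp = 5.87 / 69.75 = 8.4158%.
Total capital V = 44.05 + 1.55 + 71.71 = 117.31.
Equity: weight = 44.05/117.31 = 0.3755; cost = 7.4%.
Preferred: weight = 1.55/117.31 = 0.0132; cost = 8.4158%.
Senior notes: weight = 71.71/117.31 = 0.6113; after-tax cost = 9.2% × (1 − 29.2%) = 6.5136%.
WACC = 0.3755 × 7.4000% + 0.0132 × 8.4158% + 0.6113 × 6.5136% = 6.8716%.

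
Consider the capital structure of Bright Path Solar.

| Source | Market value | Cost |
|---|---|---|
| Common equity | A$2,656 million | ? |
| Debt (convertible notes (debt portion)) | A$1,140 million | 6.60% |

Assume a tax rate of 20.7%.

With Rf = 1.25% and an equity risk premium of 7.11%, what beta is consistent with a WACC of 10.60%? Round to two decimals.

1.64

Total capital V = 2656 + 1140 = 3796.
Equity weight = 2656/3796 = 0.6997.
Convertible notes (debt portion) weight = 1140/3796 = 0.3003.
Debt contribution = 0.3003 × 6.6% × (1 − 20.7%) = 1.5718%.
Required equity contribution = 10.6% − 1.5718% = 9.0282%  ⇒  Re = 12.9033%.
CAPM: 12.9033% = 1.25% + β × 7.11%  ⇒  β = 1.6390.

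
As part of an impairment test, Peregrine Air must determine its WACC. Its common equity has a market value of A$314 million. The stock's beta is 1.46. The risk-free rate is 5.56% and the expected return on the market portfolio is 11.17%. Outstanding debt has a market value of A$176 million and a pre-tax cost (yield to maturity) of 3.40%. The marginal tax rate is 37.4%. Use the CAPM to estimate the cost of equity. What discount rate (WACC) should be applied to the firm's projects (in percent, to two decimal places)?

Market risk premium = 11.17% − 5.56% = 5.61%.
Cost of equity via CAPM: Re = 5.56% + 1.46 × 5.61% = 13.7506%.
Total capital V = 314 + 176 = 490.
Equity: weight = 314/490 = 0.6408; cost = 13.7506%.
Debt: weight = 176/490 = 0.3592; after-tax cost = 3.4% × (1 − 37.4%) = 2.1284%.
WACC = 0.6408 × 13.7506% + 0.3592 × 2.1284% = 9.5761%.

9.58%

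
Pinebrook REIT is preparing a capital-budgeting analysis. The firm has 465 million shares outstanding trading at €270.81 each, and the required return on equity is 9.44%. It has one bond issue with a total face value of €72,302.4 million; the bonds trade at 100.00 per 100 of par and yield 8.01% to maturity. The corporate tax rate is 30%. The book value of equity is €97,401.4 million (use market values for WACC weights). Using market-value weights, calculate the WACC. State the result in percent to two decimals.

8.04%

Market value of equity E = 270.81 × 465m = 125926.65m. Market value of debt D = 72302.4m × 100.0/100 = 72302.4m.
Total capital V = 125926.65 + 72302.4 = 198229.05.
Equity: weight = 125926.65/198229.05 = 0.6353; cost = 9.44%.
Bonds outstanding: weight = 72302.4/198229.05 = 0.3647; after-tax cost = 8.01% × (1 − 30%) = 5.6070%.
WACC = 0.6353 × 9.4400% + 0.3647 × 5.6070% = 8.0419%.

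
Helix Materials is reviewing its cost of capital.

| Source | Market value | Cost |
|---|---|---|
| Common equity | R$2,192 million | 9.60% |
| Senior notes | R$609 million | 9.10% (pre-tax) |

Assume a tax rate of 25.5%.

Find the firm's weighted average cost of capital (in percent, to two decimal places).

8.99%

Total capital V = 2192 + 609 = 2801.
Equity: weight = 2192/2801 = 0.7826; cost = 9.6%.
Senior notes: weight = 609/2801 = 0.2174; after-tax cost = 9.1% × (1 − 25.5%) = 6.7795%.
WACC = 0.7826 × 9.6000% + 0.2174 × 6.7795% = 8.9868%.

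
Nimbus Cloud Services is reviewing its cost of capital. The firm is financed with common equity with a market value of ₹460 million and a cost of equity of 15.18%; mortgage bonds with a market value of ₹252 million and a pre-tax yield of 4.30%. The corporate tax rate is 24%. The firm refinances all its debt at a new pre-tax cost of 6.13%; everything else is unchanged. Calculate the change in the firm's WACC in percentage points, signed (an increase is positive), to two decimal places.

+0.49 pp

Current WACC:
Total capital V = 460 + 252 = 712.
Equity: weight = 460/712 = 0.6461; cost = 15.18%.
Mortgage bonds: weight = 252/712 = 0.3539; after-tax cost = 4.3% × (1 − 24%) = 3.2680%.
WACC = 0.6461 × 15.1800% + 0.3539 × 3.2680% = 10.9640%.
After the change:
Total capital V = 460 + 252 = 712.
Equity: weight = 460/712 = 0.6461; cost = 15.18%.
Mortgage bonds: weight = 252/712 = 0.3539; after-tax cost = 6.13% × (1 − 24%) = 4.6588%.
WACC = 0.6461 × 15.1800% + 0.3539 × 4.6588% = 11.4562%.
Change in WACC = 11.4562% − 10.9640% = 0.4922 pp.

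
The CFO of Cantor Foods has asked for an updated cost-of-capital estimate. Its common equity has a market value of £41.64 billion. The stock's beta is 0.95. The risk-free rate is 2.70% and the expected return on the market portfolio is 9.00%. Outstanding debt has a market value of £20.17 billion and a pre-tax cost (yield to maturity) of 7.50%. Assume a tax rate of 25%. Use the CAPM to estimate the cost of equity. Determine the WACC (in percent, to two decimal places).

Market risk premium = 9.0% − 2.7% = 6.3%.
Cost of equity via CAPM: Re = 2.7% + 0.95 × 6.3% = 8.6850%.
Total capital V = 41.64 + 20.17 = 61.81.
Equity: weight = 41.64/61.81 = 0.6737; cost = 8.685%.
Debt: weight = 20.17/61.81 = 0.3263; after-tax cost = 7.5% × (1 − 25%) = 5.6250%.
WACC = 0.6737 × 8.6850% + 0.3263 × 5.6250% = 7.6865%.

7.69%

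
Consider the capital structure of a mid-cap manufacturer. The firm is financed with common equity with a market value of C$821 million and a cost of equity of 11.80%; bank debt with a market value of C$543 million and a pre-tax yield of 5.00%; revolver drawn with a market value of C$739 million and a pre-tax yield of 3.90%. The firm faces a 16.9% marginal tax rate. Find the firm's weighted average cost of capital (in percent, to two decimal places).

6.82%

Total capital V = 821 + 543 + 739 = 2103.
Equity: weight = 821/2103 = 0.3904; cost = 11.8%.
Bank debt: weight = 543/2103 = 0.2582; after-tax cost = 5% × (1 − 16.9%) = 4.1550%.
Revolver drawn: weight = 739/2103 = 0.3514; after-tax cost = 3.9% × (1 − 16.9%) = 3.2409%.
WACC = 0.3904 × 11.8000% + 0.2582 × 4.1550% + 0.3514 × 3.2409% = 6.8184%.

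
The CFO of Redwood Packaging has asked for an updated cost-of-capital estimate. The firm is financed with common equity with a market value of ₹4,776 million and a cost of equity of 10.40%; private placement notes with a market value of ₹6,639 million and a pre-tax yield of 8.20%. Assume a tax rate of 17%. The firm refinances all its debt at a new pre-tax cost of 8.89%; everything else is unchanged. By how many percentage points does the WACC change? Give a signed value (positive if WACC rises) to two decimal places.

Current WACC:
Total capital V = 4776 + 6639 = 11415.
Equity: weight = 4776/11415 = 0.4184; cost = 10.4%.
Private placement notes: weight = 6639/11415 = 0.5816; after-tax cost = 8.2% × (1 − 17%) = 6.8060%.
WACC = 0.4184 × 10.4000% + 0.5816 × 6.8060% = 8.3097%.
After the change:
Total capital V = 4776 + 6639 = 11415.
Equity: weight = 4776/11415 = 0.4184; cost = 10.4%.
Private placement notes: weight = 6639/11415 = 0.5816; after-tax cost = 8.89% × (1 − 17%) = 7.3787%.
WACC = 0.4184 × 10.4000% + 0.5816 × 7.3787% = 8.6428%.
Change in WACC = 8.6428% − 8.3097% = 0.3331 pp.

+0.33 pp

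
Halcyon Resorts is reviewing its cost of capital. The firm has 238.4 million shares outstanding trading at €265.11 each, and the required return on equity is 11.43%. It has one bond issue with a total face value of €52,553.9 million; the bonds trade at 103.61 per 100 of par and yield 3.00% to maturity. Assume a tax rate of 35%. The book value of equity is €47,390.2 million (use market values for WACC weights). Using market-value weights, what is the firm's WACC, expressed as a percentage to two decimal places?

Market value of equity E = 265.11 × 238.4m = 63202.224m. Market value of debt D = 52553.9m × 103.61/100 = 54451.09579m.
Total capital V = 63202.224 + 54451.09579 = 117653.31979.
Equity: weight = 63202.224/117653.31979 = 0.5372; cost = 11.43%.
Bonds outstanding: weight = 54451.09579/117653.31979 = 0.4628; after-tax cost = 3% × (1 − 35%) = 1.9500%.
WACC = 0.5372 × 11.4300% + 0.4628 × 1.9500% = 7.0426%.

7.04%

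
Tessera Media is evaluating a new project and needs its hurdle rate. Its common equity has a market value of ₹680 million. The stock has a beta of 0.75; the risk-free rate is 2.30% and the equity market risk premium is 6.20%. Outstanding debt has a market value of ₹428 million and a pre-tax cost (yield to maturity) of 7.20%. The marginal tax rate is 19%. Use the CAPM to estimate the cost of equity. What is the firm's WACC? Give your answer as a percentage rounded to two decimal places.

Cost of equity via CAPM: Re = 2.3% + 0.75 × 6.2% = 6.9500%.
Total capital V = 680 + 428 = 1108.
Equity: weight = 680/1108 = 0.6137; cost = 6.95%.
Debt: weight = 428/1108 = 0.3863; after-tax cost = 7.2% × (1 − 19%) = 5.8320%.
WACC = 0.6137 × 6.9500% + 0.3863 × 5.8320% = 6.5181%.

6.52%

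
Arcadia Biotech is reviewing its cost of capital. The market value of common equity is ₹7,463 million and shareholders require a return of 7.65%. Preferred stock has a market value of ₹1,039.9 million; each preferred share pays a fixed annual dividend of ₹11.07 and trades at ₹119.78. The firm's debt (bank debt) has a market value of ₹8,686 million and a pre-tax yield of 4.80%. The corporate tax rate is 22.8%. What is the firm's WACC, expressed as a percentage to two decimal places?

5.75%

Cost of preferred: Rp = 11.07 / 119.78 = 9.2419%.
Total capital V = 7463 + 1039.9 + 8686 = 17188.9.
Equity: weight = 7463/17188.9 = 0.4342; cost = 7.65%.
Preferred: weight = 1039.9/17188.9 = 0.0605; cost = 9.2419%.
Bank debt: weight = 8686/17188.9 = 0.5053; after-tax cost = 4.8% × (1 − 22.8%) = 3.7056%.
WACC = 0.4342 × 7.6500% + 0.0605 × 9.2419% + 0.5053 × 3.7056% = 5.7531%.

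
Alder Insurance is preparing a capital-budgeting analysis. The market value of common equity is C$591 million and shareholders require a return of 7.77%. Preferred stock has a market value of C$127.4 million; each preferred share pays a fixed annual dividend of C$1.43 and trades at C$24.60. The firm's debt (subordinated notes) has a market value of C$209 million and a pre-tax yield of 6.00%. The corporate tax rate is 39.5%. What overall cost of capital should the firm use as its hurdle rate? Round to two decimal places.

Cost of preferred: Rp = 1.43 / 24.6 = 5.8130%.
Total capital V = 591 + 127.4 + 209 = 927.4.
Equity: weight = 591/927.4 = 0.6373; cost = 7.77%.
Preferred: weight = 127.4/927.4 = 0.1374; cost = 5.813%.
Subordinated notes: weight = 209/927.4 = 0.2254; after-tax cost = 6% × (1 − 39.5%) = 3.6300%.
WACC = 0.6373 × 7.7700% + 0.1374 × 5.8130% + 0.2254 × 3.6300% = 6.5682%.

6.57%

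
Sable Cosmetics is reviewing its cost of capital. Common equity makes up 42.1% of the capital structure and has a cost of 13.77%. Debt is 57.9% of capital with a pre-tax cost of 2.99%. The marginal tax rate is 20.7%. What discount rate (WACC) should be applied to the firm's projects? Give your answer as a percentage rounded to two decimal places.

After-tax cost of debt = 2.99% × (1 − 20.7%) = 2.3711%.
WACC = 0.421 × 13.7700% + 0.579 × 2.3711% = 7.1700%.

7.17%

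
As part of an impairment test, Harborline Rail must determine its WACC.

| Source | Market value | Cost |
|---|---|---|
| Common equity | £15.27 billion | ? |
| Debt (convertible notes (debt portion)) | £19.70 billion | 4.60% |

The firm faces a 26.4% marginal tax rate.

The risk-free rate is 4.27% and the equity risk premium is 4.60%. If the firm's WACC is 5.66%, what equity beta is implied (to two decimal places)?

0.94

Total capital V = 15.27 + 19.7 = 34.97.
Equity weight = 15.27/34.97 = 0.4367.
Convertible notes (debt portion) weight = 19.7/34.97 = 0.5633.
Debt contribution = 0.5633 × 4.6% × (1 − 26.4%) = 1.9072%.
Required equity contribution = 5.66% − 1.9072% = 3.7528%  ⇒  Re = 8.5942%.
CAPM: 8.5942% = 4.27% + β × 4.6%  ⇒  β = 0.9400.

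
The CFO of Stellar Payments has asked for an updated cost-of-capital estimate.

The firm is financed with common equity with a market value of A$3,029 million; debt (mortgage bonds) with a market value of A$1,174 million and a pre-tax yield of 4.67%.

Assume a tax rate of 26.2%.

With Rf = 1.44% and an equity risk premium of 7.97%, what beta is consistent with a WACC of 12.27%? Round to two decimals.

1.79

Total capital V = 3029 + 1174 = 4203.
Equity weight = 3029/4203 = 0.7207.
Mortgage bonds weight = 1174/4203 = 0.2793.
Debt contribution = 0.2793 × 4.67% × (1 − 26.2%) = 0.9627%.
Required equity contribution = 12.27% − 0.9627% = 11.3073%  ⇒  Re = 15.6899%.
CAPM: 15.6899% = 1.44% + β × 7.97%  ⇒  β = 1.7879.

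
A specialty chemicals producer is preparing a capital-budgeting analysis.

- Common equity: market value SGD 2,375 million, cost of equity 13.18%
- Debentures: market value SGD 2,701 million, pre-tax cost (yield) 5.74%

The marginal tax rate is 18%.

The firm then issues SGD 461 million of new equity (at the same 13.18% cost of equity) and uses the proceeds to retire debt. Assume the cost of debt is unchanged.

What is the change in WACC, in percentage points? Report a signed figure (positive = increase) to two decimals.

Current WACC:
Total capital V = 2375 + 2701 = 5076.
Equity: weight = 2375/5076 = 0.4679; cost = 13.18%.
Debentures: weight = 2701/5076 = 0.5321; after-tax cost = 5.74% × (1 − 18%) = 4.7068%.
WACC = 0.4679 × 13.1800% + 0.5321 × 4.7068% = 8.6713%.
After the change:
Total capital V = 2836 + 2240 = 5076.
Equity: weight = 2836/5076 = 0.5587; cost = 13.18%.
Debentures: weight = 2240/5076 = 0.4413; after-tax cost = 5.74% × (1 − 18%) = 4.7068%.
WACC = 0.5587 × 13.1800% + 0.4413 × 4.7068% = 9.4408%.
Change in WACC = 9.4408% − 8.6713% = 0.7695 pp.

+0.77 pp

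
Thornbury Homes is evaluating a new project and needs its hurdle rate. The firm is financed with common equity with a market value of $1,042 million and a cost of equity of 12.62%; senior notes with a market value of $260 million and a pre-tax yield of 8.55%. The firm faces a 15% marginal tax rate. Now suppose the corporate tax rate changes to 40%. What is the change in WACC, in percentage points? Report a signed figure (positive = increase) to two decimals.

Current WACC:
Total capital V = 1042 + 260 = 1302.
Equity: weight = 1042/1302 = 0.8003; cost = 12.62%.
Senior notes: weight = 260/1302 = 0.1997; after-tax cost = 8.55% × (1 − 15%) = 7.2675%.
WACC = 0.8003 × 12.6200% + 0.1997 × 7.2675% = 11.5511%.
After the change:
Total capital V = 1042 + 260 = 1302.
Equity: weight = 1042/1302 = 0.8003; cost = 12.62%.
Senior notes: weight = 260/1302 = 0.1997; after-tax cost = 8.55% × (1 − 40%) = 5.1300%.
WACC = 0.8003 × 12.6200% + 0.1997 × 5.1300% = 11.1243%.
Change in WACC = 11.1243% − 11.5511% = -0.4268 pp.

-0.43 pp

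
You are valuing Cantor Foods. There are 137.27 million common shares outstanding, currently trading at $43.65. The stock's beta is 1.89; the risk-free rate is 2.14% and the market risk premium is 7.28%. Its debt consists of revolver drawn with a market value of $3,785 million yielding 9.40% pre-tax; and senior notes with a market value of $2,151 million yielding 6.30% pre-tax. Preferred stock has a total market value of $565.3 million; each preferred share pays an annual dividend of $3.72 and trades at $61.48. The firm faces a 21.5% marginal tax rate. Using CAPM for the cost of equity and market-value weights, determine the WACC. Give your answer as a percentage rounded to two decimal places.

10.99%

Cost of equity via CAPM: Re = 2.14% + 1.89 × 7.28% = 15.8992%.
Cost of preferred: Rp = 3.72 / 61.48 = 6.0507%.
Market value of equity E = 43.65 × 137.27m = 5991.8355m.
Total capital V = 5991.8355 + 565.3 + 3785 + 2151 = 12493.1355.
Equity: weight = 5991.8355/12493.1355 = 0.4796; cost = 15.8992%.
Preferred: weight = 565.3/12493.1355 = 0.0452; cost = 6.0507%.
Revolver drawn: weight = 3785/12493.1355 = 0.3030; after-tax cost = 9.4% × (1 − 21.5%) = 7.3790%.
Senior notes: weight = 2151/12493.1355 = 0.1722; after-tax cost = 6.3% × (1 − 21.5%) = 4.9455%.
WACC = 0.4796 × 15.8992% + 0.0452 × 6.0507% + 0.3030 × 7.3790% + 0.1722 × 4.9455% = 10.9863%.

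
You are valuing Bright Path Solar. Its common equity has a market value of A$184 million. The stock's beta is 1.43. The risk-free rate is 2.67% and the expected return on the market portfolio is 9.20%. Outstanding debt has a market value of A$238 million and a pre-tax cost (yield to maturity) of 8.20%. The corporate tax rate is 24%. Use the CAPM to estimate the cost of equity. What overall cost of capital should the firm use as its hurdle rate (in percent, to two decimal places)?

8.75%

Market risk premium = 9.2% − 2.67% = 6.53%.
Cost of equity via CAPM: Re = 2.67% + 1.43 × 6.53% = 12.0079%.
Total capital V = 184 + 238 = 422.
Equity: weight = 184/422 = 0.4360; cost = 12.0079%.
Debt: weight = 238/422 = 0.5640; after-tax cost = 8.2% × (1 − 24%) = 6.2320%.
WACC = 0.4360 × 12.0079% + 0.5640 × 6.2320% = 8.7504%.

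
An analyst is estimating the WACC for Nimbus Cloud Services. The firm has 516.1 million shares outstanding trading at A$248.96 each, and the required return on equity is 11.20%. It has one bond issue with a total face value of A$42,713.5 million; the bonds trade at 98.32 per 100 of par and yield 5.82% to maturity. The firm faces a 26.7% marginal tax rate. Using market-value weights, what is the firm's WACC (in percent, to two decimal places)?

Market value of equity E = 248.96 × 516.1m = 128488.256m. Market value of debt D = 42713.5m × 98.32/100 = 41995.9132m.
Total capital V = 128488.256 + 41995.9132 = 170484.1692.
Equity: weight = 128488.256/170484.1692 = 0.7537; cost = 11.2%.
Bonds outstanding: weight = 41995.9132/170484.1692 = 0.2463; after-tax cost = 5.82% × (1 − 26.7%) = 4.2661%.
WACC = 0.7537 × 11.2000% + 0.2463 × 4.2661% = 9.4919%.

9.49%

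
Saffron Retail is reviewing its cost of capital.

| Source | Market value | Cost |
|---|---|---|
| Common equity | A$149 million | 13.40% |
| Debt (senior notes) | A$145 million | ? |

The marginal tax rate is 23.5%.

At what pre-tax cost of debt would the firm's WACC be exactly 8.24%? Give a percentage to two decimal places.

3.84%

Total capital V = 149 + 145 = 294.
Equity weight = 149/294 = 0.5068.
Senior notes weight = 145/294 = 0.4932.
Equity contribution = 0.5068 × 13.4% = 6.7912%.
Remaining for debt = 8.24% − 6.7912% = 1.4488%.
Rd × (1 − 23.5%) × 0.4932 = 1.4488%  ⇒  Rd = 3.8401%.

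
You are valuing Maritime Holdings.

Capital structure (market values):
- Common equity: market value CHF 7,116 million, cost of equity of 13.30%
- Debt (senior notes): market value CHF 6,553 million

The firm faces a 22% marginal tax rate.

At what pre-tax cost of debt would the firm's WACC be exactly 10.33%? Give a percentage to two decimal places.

9.11%

Total capital V = 7116 + 6553 = 13669.
Equity weight = 7116/13669 = 0.5206.
Senior notes weight = 6553/13669 = 0.4794.
Equity contribution = 0.5206 × 13.3% = 6.9239%.
Remaining for debt = 10.33% − 6.9239% = 3.4061%.
Rd × (1 − 22%) × 0.4794 = 3.4061%  ⇒  Rd = 9.1088%.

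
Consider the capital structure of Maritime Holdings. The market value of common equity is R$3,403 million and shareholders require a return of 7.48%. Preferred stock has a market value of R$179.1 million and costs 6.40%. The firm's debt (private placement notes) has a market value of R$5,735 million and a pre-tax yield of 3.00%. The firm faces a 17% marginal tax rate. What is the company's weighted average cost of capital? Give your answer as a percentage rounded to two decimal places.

4.39%

Total capital V = 3403 + 179.1 + 5735 = 9317.1.
Equity: weight = 3403/9317.1 = 0.3652; cost = 7.48%.
Preferred: weight = 179.1/9317.1 = 0.0192; cost = 6.4%.
Private placement notes: weight = 5735/9317.1 = 0.6155; after-tax cost = 3% × (1 − 17%) = 2.4900%.
WACC = 0.3652 × 7.4800% + 0.0192 × 6.4000% + 0.6155 × 2.4900% = 4.3877%.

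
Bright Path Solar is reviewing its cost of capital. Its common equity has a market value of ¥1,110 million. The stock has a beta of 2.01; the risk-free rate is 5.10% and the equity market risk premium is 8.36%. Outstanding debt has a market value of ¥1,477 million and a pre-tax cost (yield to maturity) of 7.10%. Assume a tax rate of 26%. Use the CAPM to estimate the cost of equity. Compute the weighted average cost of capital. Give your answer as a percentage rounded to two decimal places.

12.40%

Cost of equity via CAPM: Re = 5.1% + 2.01 × 8.36% = 21.9036%.
Total capital V = 1110 + 1477 = 2587.
Equity: weight = 1110/2587 = 0.4291; cost = 21.9036%.
Debt: weight = 1477/2587 = 0.5709; after-tax cost = 7.1% × (1 − 26%) = 5.2540%.
WACC = 0.4291 × 21.9036% + 0.5709 × 5.2540% = 12.3978%.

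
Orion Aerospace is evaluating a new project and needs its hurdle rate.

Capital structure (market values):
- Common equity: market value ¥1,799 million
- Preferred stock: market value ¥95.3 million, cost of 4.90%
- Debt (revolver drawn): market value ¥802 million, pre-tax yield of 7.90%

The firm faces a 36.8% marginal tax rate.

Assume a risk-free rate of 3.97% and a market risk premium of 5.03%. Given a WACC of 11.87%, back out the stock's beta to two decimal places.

2.25

Total capital V = 1799 + 95.3 + 802 = 2696.3.
Equity weight = 1799/2696.3 = 0.6672.
Preferred weight = 95.3/2696.3 = 0.0353.
Revolver drawn weight = 802/2696.3 = 0.2974.
Debt contribution = 0.2974 × 7.9% × (1 − 36.8%) = 1.4851%.
Preferred contribution = 0.0353 × 4.9% = 0.1732%.
Required equity contribution = 11.87% − 1.6583% = 10.2117%  ⇒  Re = 15.3051%.
CAPM: 15.3051% = 3.97% + β × 5.03%  ⇒  β = 2.2535.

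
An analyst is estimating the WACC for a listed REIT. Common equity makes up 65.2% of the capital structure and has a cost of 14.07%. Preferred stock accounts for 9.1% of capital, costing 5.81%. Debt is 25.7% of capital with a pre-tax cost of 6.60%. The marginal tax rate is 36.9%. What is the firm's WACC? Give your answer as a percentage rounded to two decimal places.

10.77%

After-tax cost of debt = 6.6% × (1 − 36.9%) = 4.1646%.
WACC = 0.652 × 14.0700% + 0.091 × 5.8100% + 0.257 × 4.1646% = 10.7727%.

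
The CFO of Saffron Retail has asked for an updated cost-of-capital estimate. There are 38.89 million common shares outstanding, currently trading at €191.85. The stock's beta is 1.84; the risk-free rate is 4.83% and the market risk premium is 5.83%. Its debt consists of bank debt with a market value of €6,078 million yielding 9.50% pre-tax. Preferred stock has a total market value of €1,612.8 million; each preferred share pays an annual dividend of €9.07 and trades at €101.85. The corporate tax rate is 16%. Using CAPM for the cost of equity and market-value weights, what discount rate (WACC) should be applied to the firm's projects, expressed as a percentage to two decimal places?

11.81%

Cost of equity via CAPM: Re = 4.83% + 1.84 × 5.83% = 15.5572%.
Cost of preferred: Rp = 9.07 / 101.85 = 8.9053%.
Market value of equity E = 191.85 × 38.89m = 7461.0465m.
Total capital V = 7461.0465 + 1612.8 + 6078 = 15151.8465.
Equity: weight = 7461.0465/15151.8465 = 0.4924; cost = 15.5572%.
Preferred: weight = 1612.8/15151.8465 = 0.1064; cost = 8.9053%.
Bank debt: weight = 6078/15151.8465 = 0.4011; after-tax cost = 9.5% × (1 − 16%) = 7.9800%.
WACC = 0.4924 × 15.5572% + 0.1064 × 8.9053% + 0.4011 × 7.9800% = 11.8096%.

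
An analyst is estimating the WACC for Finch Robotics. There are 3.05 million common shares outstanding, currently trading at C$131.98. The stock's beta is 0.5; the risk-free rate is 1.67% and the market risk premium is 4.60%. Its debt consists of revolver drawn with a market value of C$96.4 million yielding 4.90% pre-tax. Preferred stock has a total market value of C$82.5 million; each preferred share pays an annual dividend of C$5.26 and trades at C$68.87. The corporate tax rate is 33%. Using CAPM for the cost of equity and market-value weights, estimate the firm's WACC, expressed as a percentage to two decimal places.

4.38%

Cost of equity via CAPM: Re = 1.67% + 0.5 × 4.6% = 3.9700%.
Cost of preferred: Rp = 5.26 / 68.87 = 7.6376%.
Market value of equity E = 131.98 × 3.05m = 402.539m.
Total capital V = 402.539 + 82.5 + 96.4 = 581.439.
Equity: weight = 402.539/581.439 = 0.6923; cost = 3.97%.
Preferred: weight = 82.5/581.439 = 0.1419; cost = 7.6376%.
Revolver drawn: weight = 96.4/581.439 = 0.1658; after-tax cost = 4.9% × (1 − 33%) = 3.2830%.
WACC = 0.6923 × 3.9700% + 0.1419 × 7.6376% + 0.1658 × 3.2830% = 4.3765%.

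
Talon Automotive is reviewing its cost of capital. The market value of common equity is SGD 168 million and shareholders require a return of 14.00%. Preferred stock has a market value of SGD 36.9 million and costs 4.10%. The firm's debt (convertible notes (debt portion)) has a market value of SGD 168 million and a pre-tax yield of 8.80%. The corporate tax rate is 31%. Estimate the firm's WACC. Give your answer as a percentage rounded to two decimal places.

9.45%

Total capital V = 168 + 36.9 + 168 = 372.9.
Equity: weight = 168/372.9 = 0.4505; cost = 14%.
Preferred: weight = 36.9/372.9 = 0.0990; cost = 4.1%.
Convertible notes (debt portion): weight = 168/372.9 = 0.4505; after-tax cost = 8.8% × (1 − 31%) = 6.0720%.
WACC = 0.4505 × 14.0000% + 0.0990 × 4.1000% + 0.4505 × 6.0720% = 9.4486%.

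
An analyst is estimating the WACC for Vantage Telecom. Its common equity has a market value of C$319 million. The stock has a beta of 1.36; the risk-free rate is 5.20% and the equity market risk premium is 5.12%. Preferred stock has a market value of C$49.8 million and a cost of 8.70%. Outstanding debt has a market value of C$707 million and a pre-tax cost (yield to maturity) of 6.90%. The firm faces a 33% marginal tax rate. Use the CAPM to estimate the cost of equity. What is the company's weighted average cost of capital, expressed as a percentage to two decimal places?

Cost of equity via CAPM: Re = 5.2% + 1.36 × 5.12% = 12.1632%.
Total capital V = 319 + 49.8 + 707 = 1075.8.
Equity: weight = 319/1075.8 = 0.2965; cost = 12.1632%.
Preferred: weight = 49.8/1075.8 = 0.0463; cost = 8.7%.
Debt: weight = 707/1075.8 = 0.6572; after-tax cost = 6.9% × (1 − 33%) = 4.6230%.
WACC = 0.2965 × 12.1632% + 0.0463 × 8.7000% + 0.6572 × 4.6230% = 7.0476%.

7.05%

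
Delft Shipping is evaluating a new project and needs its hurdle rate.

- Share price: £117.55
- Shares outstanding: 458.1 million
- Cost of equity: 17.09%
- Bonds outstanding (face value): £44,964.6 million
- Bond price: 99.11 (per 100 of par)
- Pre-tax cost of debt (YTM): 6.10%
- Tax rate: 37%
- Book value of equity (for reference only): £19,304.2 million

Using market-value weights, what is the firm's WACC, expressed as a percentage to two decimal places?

11.09%

Market value of equity E = 117.55 × 458.1m = 53849.655m. Market value of debt D = 44964.6m × 99.11/100 = 44564.41506m.
Total capital V = 53849.655 + 44564.41506 = 98414.07006.
Equity: weight = 53849.655/98414.07006 = 0.5472; cost = 17.09%.
Bonds outstanding: weight = 44564.41506/98414.07006 = 0.4528; after-tax cost = 6.1% × (1 − 37%) = 3.8430%.
WACC = 0.5472 × 17.0900% + 0.4528 × 3.8430% = 11.0914%.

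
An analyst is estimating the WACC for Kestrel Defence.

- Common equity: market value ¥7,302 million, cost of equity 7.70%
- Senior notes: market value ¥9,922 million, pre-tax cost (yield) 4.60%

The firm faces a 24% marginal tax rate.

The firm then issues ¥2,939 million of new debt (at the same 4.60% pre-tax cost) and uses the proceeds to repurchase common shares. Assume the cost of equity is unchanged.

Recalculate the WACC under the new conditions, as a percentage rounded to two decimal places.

4.56%

After the change:
Total capital V = 4363 + 12861 = 17224.
Equity: weight = 4363/17224 = 0.2533; cost = 7.7%.
Senior notes: weight = 12861/17224 = 0.7467; after-tax cost = 4.6% × (1 − 24%) = 3.4960%.
WACC = 0.2533 × 7.7000% + 0.7467 × 3.4960% = 4.5609%.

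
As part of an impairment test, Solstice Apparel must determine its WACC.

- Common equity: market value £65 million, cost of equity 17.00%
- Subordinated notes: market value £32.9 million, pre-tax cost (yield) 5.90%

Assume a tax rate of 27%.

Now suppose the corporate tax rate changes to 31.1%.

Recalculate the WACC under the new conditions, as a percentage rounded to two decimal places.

12.65%

After the change:
Total capital V = 65 + 32.9 = 97.9.
Equity: weight = 65/97.9 = 0.6639; cost = 17%.
Subordinated notes: weight = 32.9/97.9 = 0.3361; after-tax cost = 5.9% × (1 − 31.1%) = 4.0651%.
WACC = 0.6639 × 17.0000% + 0.3361 × 4.0651% = 12.6531%.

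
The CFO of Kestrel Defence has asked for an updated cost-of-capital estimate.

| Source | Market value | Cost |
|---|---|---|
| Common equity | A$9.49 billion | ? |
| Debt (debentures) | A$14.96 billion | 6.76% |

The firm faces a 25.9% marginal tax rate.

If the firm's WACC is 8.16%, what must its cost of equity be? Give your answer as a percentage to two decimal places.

Total capital V = 9.49 + 14.96 = 24.45.
Equity weight = 9.49/24.45 = 0.3881.
Debentures weight = 14.96/24.45 = 0.6119.
Debt contribution = 0.6119 × 6.76% × (1 − 25.9%) = 3.0649%.
Required equity contribution = 8.16% − 3.0649% = 5.0951%.
Re = 5.0951% / 0.3881 = 13.1270%.

13.13%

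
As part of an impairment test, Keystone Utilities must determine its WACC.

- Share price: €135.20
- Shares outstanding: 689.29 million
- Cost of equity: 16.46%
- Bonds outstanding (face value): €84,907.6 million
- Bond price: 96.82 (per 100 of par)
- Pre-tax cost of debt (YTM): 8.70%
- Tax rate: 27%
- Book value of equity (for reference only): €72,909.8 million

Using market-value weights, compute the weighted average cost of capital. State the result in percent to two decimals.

Market value of equity E = 135.2 × 689.29m = 93192.008m. Market value of debt D = 84907.6m × 96.82/100 = 82207.53832m.
Total capital V = 93192.008 + 82207.53832 = 175399.54632.
Equity: weight = 93192.008/175399.54632 = 0.5313; cost = 16.46%.
Bonds outstanding: weight = 82207.53832/175399.54632 = 0.4687; after-tax cost = 8.7% × (1 − 27%) = 6.3510%.
WACC = 0.5313 × 16.4600% + 0.4687 × 6.3510% = 11.7220%.

11.72%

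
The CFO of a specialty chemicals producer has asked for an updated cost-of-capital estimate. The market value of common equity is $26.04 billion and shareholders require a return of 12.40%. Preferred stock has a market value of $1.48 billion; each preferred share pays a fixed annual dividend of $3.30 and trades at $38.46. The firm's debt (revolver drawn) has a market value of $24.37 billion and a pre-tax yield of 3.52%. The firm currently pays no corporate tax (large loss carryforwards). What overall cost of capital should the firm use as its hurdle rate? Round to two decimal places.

8.12%

Cost of preferred: Rp = 3.3 / 38.46 = 8.5803%.
Total capital V = 26.04 + 1.48 + 24.37 = 51.89.
Equity: weight = 26.04/51.89 = 0.5018; cost = 12.4%.
Preferred: weight = 1.48/51.89 = 0.0285; cost = 8.5803%.
Revolver drawn: weight = 24.37/51.89 = 0.4696; after-tax cost = 3.52% × (1 − 0%) = 3.5200%.
WACC = 0.5018 × 12.4000% + 0.0285 × 8.5803% + 0.4696 × 3.5200% = 8.1206%.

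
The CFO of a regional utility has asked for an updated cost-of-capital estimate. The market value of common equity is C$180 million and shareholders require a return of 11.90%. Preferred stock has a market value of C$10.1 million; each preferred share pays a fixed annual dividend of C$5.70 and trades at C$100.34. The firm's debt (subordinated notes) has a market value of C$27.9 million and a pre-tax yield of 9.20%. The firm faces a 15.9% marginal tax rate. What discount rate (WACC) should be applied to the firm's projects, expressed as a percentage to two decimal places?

Cost of preferred: Rp = 5.7 / 100.34 = 5.6807%.
Total capital V = 180 + 10.1 + 27.9 = 218.
Equity: weight = 180/218 = 0.8257; cost = 11.9%.
Preferred: weight = 10.1/218 = 0.0463; cost = 5.6807%.
Subordinated notes: weight = 27.9/218 = 0.1280; after-tax cost = 9.2% × (1 − 15.9%) = 7.7372%.
WACC = 0.8257 × 11.9000% + 0.0463 × 5.6807% + 0.1280 × 7.7372% = 11.0791%.

11.08%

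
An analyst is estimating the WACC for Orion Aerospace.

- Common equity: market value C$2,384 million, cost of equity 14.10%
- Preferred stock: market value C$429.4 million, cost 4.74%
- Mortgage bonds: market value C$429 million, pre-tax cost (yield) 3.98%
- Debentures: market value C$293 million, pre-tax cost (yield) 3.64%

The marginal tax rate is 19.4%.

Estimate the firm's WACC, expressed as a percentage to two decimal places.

10.72%

Total capital V = 2384 + 429.4 + 429 + 293 = 3535.4.
Equity: weight = 2384/3535.4 = 0.6743; cost = 14.1%.
Preferred: weight = 429.4/3535.4 = 0.1215; cost = 4.74%.
Mortgage bonds: weight = 429/3535.4 = 0.1213; after-tax cost = 3.98% × (1 − 19.4%) = 3.2079%.
Debentures: weight = 293/3535.4 = 0.0829; after-tax cost = 3.64% × (1 − 19.4%) = 2.9338%.
WACC = 0.6743 × 14.1000% + 0.1215 × 4.7400% + 0.1213 × 3.2079% + 0.0829 × 2.9338% = 10.7161%.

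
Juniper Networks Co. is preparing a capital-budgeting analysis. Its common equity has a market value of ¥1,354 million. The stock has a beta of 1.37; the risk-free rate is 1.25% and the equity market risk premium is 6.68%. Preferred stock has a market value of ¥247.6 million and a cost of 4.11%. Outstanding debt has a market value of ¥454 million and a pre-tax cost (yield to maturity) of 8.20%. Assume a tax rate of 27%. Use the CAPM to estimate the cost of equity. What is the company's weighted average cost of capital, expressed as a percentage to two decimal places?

Cost of equity via CAPM: Re = 1.25% + 1.37 × 6.68% = 10.4016%.
Total capital V = 1354 + 247.6 + 454 = 2055.6.
Equity: weight = 1354/2055.6 = 0.6587; cost = 10.4016%.
Preferred: weight = 247.6/2055.6 = 0.1205; cost = 4.11%.
Debt: weight = 454/2055.6 = 0.2209; after-tax cost = 8.2% × (1 − 27%) = 5.9860%.
WACC = 0.6587 × 10.4016% + 0.1205 × 4.1100% + 0.2209 × 5.9860% = 8.6685%.

8.67%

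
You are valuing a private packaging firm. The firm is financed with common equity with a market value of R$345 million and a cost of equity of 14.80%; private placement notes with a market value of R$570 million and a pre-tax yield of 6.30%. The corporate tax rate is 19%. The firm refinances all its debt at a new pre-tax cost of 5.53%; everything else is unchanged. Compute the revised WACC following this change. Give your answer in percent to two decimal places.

8.37%

After the change:
Total capital V = 345 + 570 = 915.
Equity: weight = 345/915 = 0.3770; cost = 14.8%.
Private placement notes: weight = 570/915 = 0.6230; after-tax cost = 5.53% × (1 − 19%) = 4.4793%.
WACC = 0.3770 × 14.8000% + 0.6230 × 4.4793% = 8.3707%.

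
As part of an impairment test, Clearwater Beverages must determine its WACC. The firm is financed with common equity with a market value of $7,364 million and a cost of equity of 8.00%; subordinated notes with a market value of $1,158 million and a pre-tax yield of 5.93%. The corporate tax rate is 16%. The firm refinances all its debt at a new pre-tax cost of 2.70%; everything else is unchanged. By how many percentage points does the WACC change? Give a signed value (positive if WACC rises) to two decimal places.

Current WACC:
Total capital V = 7364 + 1158 = 8522.
Equity: weight = 7364/8522 = 0.8641; cost = 8%.
Subordinated notes: weight = 1158/8522 = 0.1359; after-tax cost = 5.93% × (1 − 16%) = 4.9812%.
WACC = 0.8641 × 8.0000% + 0.1359 × 4.9812% = 7.5898%.
After the change:
Total capital V = 7364 + 1158 = 8522.
Equity: weight = 7364/8522 = 0.8641; cost = 8%.
Subordinated notes: weight = 1158/8522 = 0.1359; after-tax cost = 2.7% × (1 − 16%) = 2.2680%.
WACC = 0.8641 × 8.0000% + 0.1359 × 2.2680% = 7.2211%.
Change in WACC = 7.2211% − 7.5898% = -0.3687 pp.

-0.37 pp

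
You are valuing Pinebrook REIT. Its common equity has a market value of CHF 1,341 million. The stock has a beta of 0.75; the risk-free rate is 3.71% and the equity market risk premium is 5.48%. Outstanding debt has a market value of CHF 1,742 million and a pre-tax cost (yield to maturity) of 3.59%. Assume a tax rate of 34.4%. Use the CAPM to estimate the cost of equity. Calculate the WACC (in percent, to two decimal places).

4.73%

Cost of equity via CAPM: Re = 3.71% + 0.75 × 5.48% = 7.8200%.
Total capital V = 1341 + 1742 = 3083.
Equity: weight = 1341/3083 = 0.4350; cost = 7.82%.
Debt: weight = 1742/3083 = 0.5650; after-tax cost = 3.59% × (1 − 34.4%) = 2.3550%.
WACC = 0.4350 × 7.8200% + 0.5650 × 2.3550% = 4.7321%.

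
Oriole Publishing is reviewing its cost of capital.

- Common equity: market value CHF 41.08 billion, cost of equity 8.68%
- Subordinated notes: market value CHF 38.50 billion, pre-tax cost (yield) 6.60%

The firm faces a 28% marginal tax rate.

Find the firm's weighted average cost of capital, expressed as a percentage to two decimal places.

Total capital V = 41.08 + 38.5 = 79.58.
Equity: weight = 41.08/79.58 = 0.5162; cost = 8.68%.
Subordinated notes: weight = 38.5/79.58 = 0.4838; after-tax cost = 6.6% × (1 − 28%) = 4.7520%.
WACC = 0.5162 × 8.6800% + 0.4838 × 4.7520% = 6.7797%.

6.78%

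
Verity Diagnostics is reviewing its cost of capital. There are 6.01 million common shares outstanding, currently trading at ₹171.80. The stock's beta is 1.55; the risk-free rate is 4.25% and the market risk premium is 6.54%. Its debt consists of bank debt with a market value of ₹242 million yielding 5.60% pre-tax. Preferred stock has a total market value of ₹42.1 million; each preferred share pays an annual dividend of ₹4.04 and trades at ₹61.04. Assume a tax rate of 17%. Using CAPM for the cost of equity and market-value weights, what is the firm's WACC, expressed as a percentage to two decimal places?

Cost of equity via CAPM: Re = 4.25% + 1.55 × 6.54% = 14.3870%.
Cost of preferred: Rp = 4.04 / 61.04 = 6.6186%.
Market value of equity E = 171.8 × 6.01m = 1032.518m.
Total capital V = 1032.518 + 42.1 + 242 = 1316.618.
Equity: weight = 1032.518/1316.618 = 0.7842; cost = 14.387%.
Preferred: weight = 42.1/1316.618 = 0.0320; cost = 6.6186%.
Bank debt: weight = 242/1316.618 = 0.1838; after-tax cost = 5.6% × (1 − 17%) = 4.6480%.
WACC = 0.7842 × 14.3870% + 0.0320 × 6.6186% + 0.1838 × 4.6480% = 12.3485%.

12.35%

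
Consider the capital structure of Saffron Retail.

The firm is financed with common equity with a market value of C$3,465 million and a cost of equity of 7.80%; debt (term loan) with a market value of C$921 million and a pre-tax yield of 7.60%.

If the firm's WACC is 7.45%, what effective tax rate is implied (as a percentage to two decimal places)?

Total capital V = 3465 + 921 = 4386.
Equity weight = 3465/4386 = 0.7900.
Term loan weight = 921/4386 = 0.2100.
Equity contribution = 0.7900 × 7.8% = 6.1621%.
Debt contribution must be 7.45% − 6.1621% = 1.2879%.
0.2100 × 7.6% × (1 − T) = 1.2879%  ⇒  (1 − T) = 0.8070.
T = 19.2997%.

19.30%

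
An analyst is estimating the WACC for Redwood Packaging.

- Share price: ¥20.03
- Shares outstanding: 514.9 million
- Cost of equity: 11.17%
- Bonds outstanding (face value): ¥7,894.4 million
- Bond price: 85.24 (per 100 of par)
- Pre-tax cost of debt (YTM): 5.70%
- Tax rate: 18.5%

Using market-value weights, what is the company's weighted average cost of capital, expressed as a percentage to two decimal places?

Market value of equity E = 20.03 × 514.9m = 10313.447m. Market value of debt D = 7894.4m × 85.24/100 = 6729.18656m.
Total capital V = 10313.447 + 6729.18656 = 17042.63356.
Equity: weight = 10313.447/17042.63356 = 0.6052; cost = 11.17%.
Bonds outstanding: weight = 6729.18656/17042.63356 = 0.3948; after-tax cost = 5.7% × (1 − 18.5%) = 4.6455%.
WACC = 0.6052 × 11.1700% + 0.3948 × 4.6455% = 8.5938%.

8.59%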